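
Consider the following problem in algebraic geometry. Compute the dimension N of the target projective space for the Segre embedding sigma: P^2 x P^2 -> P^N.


The Segre embedding maps P^m x P^n into P^N via
all products of coordinates from each factor.
N = (m+1)(n+1) - 1
N = (2+1)(2+1) - 1
N = 3*3 - 1
N = 9 - 1 = 8

8


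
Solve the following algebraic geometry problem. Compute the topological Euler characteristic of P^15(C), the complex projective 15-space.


The complex projective space P^15 has one cell in each even real dimension 0, 2, ..., 30.
The cohomology groups are H^{2k}(P^15) = Z for k = 0,...,15, and 0 otherwise.
Euler characteristic = sum of Betti numbers = 1 per even-dimensional cohomology group.
chi(P^15) = 15 + 1 = 16

16


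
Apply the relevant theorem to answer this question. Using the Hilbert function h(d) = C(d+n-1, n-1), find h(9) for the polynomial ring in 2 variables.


The Hilbert function for the polynomial ring in 2 variables is:
h(d) = C(d+n-1, n-1)
h(9) = C(9+2-1, 2-1) = C(10, 1)
= 10! / (1! * 9!)
= 10

10


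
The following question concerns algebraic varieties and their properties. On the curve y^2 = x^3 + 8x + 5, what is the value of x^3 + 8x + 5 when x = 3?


Compute x^3 + 8x + 5 at x = 3:
x^3 = 3^3 = 27
8*x = 8*3 = 24
Sum: 27 + 24 + 5 = 56

56


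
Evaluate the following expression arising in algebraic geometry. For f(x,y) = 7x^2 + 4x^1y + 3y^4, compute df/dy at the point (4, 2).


df/dy = 4*x^1 + 4*3*y^3
At (4,2): 4*4^1 + 4*3*2^3
= 16 + 96
= 112

112


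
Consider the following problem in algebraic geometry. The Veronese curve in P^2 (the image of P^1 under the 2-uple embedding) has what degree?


The rational normal curve in P^2 is the image of P^1 under the 2-uple Veronese.
A general hyperplane in P^2 pulls back to a degree-2 form on P^1, which has 2 zeros,
so the curve meets a general hyperplane in 2 points. Degree = 2.

2


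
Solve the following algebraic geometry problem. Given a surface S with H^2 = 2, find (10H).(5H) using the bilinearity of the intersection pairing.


Using bilinearity of the intersection pairing on a surface S:
(aH).(bH) = ab * (H.H)
We have H^2 = 2.
D.E = (10H).(5H) = 10*5*2
= 50*2
= 100

100


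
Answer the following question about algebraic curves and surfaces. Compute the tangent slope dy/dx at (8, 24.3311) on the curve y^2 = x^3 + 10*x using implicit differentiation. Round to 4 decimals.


Using implicit differentiation of y^2 = x^3 + 10*x:
2y * dy/dx = 3x^2 + 10
dy/dx = (3x^2 + 10)/(2y)
Numerator: 3*8^2 + 10 = 202
Denominator: 2*24.3311 = 48.6622
dy/dx = 202/48.6622 = 4.1511

4.1511


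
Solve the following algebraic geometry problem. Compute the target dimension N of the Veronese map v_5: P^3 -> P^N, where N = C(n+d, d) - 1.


The Veronese embedding v_d: P^n -> P^N maps each point to all
degree-d monomials in n+1 homogeneous coordinates.
N = C(n+d, d) - 1
N = C(3+5, 5) - 1
N = C(8, 5) - 1
C(8, 5) = 56
N = 56 - 1 = 55

55


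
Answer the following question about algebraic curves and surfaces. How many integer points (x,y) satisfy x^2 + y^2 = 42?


Systematically check integer values of x where x^2 <= 42.
For each valid x, check if 42 - x^2 is a perfect square.
Total integer solutions found: 0

0


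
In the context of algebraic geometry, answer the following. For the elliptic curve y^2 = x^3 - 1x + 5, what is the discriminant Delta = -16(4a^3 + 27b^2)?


Compute each component:
4a^3 = 4*(-1)^3 = 4*(-1) = -4
27b^2 = 27*5^2 = 27*25 = 675
4a^3 + 27b^2 = -4 + 675 = 671
Delta = -16*671 = -10736

-10736


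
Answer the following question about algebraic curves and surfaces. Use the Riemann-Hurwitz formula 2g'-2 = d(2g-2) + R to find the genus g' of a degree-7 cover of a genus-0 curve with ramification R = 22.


Riemann-Hurwitz formula: 2g' - 2 = d(2g - 2) + R
Given: d = 7, g = 0, R = 22
2g' - 2 = 7*(2*0 - 2) + 22
2g' - 2 = 7*(-2) + 22
2g' - 2 = -14 + 22 = 8
2g' = 10
g' = 5

5


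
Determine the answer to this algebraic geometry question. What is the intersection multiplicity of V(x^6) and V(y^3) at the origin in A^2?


The intersection multiplicity of V(x^a) and V(y^b) at the origin is:
I(O; V(x^6), V(y^3)) = dim_k(k[x,y]/(x^6, y^3))
A basis for k[x,y]/(x^6, y^3) is the set of monomials x^i * y^j
where 0 <= i < 6 and 0 <= j < 3.
The number of such monomials is 6 * 3 = 18

18


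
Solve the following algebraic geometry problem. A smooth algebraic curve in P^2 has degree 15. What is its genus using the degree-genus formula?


Using the genus formula for smooth plane curves:
g = (d-1)(d-2)/2
g = (15-1)(15-2)/2
g = 14*13/2
g = 182/2 = 91

91


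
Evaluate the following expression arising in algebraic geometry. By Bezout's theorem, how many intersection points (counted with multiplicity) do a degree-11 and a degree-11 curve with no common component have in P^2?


Bezout's theorem states the intersection count equals the product of degrees.
Intersection count = 11 * 11 = 121

121


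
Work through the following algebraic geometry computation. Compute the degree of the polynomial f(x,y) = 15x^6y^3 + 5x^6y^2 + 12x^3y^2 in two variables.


Examine each term for its total degree (sum of exponents).
  Term '15x^6y^3' has total degree 6+3 = 9.
  Term '5x^6y^2' has total degree 6+2 = 8.
  Term '12x^3y^2' has total degree 3+2 = 5.
The maximum total degree among all terms is 9.

9


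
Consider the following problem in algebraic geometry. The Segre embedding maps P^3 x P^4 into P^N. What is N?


The Segre embedding maps P^m x P^n into P^N via
all products of coordinates from each factor.
N = (m+1)(n+1) - 1
N = (3+1)(4+1) - 1
N = 4*5 - 1
N = 20 - 1 = 19

19


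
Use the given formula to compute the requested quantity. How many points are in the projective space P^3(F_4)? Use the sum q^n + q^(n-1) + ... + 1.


P^3(F_4) has (q^(n+1) - 1)/(q - 1) points.
= 4^3 + 4^2 + 4^1 + 4^0
= 64 + 16 + 4 + 1
= 85

85


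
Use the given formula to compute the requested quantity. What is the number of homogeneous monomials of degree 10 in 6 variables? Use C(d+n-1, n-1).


The number of degree-10 monomials in 6 variables is C(d+n-1, n-1).
= C(10+6-1, 6-1) = C(15, 5)
= 3003

3003


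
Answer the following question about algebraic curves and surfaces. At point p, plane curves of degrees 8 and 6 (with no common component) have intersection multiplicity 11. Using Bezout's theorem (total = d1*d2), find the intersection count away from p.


By Bezout's theorem, the total intersection number is d1 * d2.
Total = 8 * 6 = 48
Intersection multiplicity at p = 11
Remaining intersections = 48 - 11 = 37

37


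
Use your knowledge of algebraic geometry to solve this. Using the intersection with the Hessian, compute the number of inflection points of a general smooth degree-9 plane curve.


For a general smooth plane curve C of degree d, the inflection points are
the intersection of C with its Hessian curve, which has degree 3(d-2).
By Bezout, the total intersection number is d * 3(d-2) = 9 * 21 = 189.
For a general curve every flex is ordinary, so each contributes
multiplicity 1 to C·Hess(C), and the number of distinct inflection
points is 3d(d-2).
Inflection points = 3*9*(9-2) = 3*9*7 = 189

189


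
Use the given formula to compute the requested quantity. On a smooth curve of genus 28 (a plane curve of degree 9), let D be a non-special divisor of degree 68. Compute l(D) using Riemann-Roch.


First, compute the genus of a smooth plane curve of degree 9:
g = (d-1)(d-2)/2 = (9-1)(9-2)/2 = 28
For a non-special divisor D (i.e., h^1(D) = 0), Riemann-Roch gives:
l(D) = deg(D) - g + 1
Since deg(D) = 68 >= 2g - 1 = 55, D is non-special.
l(D) = 68 - 28 + 1 = 41

41


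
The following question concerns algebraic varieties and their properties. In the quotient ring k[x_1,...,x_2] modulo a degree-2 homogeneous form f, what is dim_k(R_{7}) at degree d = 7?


For R = k[x_1,...,x_n]/(f) with f homogeneous of degree e:
The Hilbert series is (1 - t^e)/(1 - t)^n.
So h(d) = C(d+n-1, n-1) - C(d-e+n-1, n-1) for d >= e.
With n=2, e=2, d=7:
C(7+2-1, 2-1) = C(8, 1) = 8
C(7-2+2-1, 2-1) = C(6, 1) = 6
h(7) = 8 - 6 = 2

2


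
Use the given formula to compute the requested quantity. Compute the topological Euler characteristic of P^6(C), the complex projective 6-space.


The complex projective space P^6 has one cell in each even real dimension 0, 2, ..., 12.
The cohomology groups are H^{2k}(P^6) = Z for k = 0,...,6, and 0 otherwise.
Euler characteristic = sum of Betti numbers = 1 per even-dimensional cohomology group.
chi(P^6) = 6 + 1 = 7

7


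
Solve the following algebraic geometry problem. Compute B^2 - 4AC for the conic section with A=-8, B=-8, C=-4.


The discriminant of a conic Ax^2 + Bxy + Cy^2 + ... = 0 is B^2 - 4AC.
B^2 = (-8)^2 = 64
4AC = 4*(-8)*(-4) = 128
Discriminant = 64 - 128 = -64

-64


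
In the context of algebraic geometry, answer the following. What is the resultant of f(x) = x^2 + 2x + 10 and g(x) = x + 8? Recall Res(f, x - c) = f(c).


For Res(f, x - c), we evaluate f at x = c.
f(-8) = (-8)^2 + 2*(-8) + 10
= 64 - 16 + 10
= 48 + 10 = 58
Res(f, g) = 58

58


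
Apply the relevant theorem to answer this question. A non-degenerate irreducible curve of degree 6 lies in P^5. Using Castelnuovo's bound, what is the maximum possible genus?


Castelnuovo's bound: write d - 1 = m(r-1) + epsilon with 0 <= epsilon < r-1.
d - 1 = 6 - 1 = 5
r - 1 = 5 - 1 = 4
5 = 1*4 + 1, so m = 1, epsilon = 1
pi(d, r) = m(m-1)(r-1)/2 + m*epsilon
= 1*0*4/2 + 1*1
= 0/2 + 1
= 0 + 1 = 1

1


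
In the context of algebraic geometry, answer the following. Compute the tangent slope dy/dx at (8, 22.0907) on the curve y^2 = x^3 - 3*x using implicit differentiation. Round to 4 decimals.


Using implicit differentiation of y^2 = x^3 - 3*x:
2y * dy/dx = 3x^2 - 3
dy/dx = (3x^2 - 3)/(2y)
Numerator: 3*8^2 - 3 = 189
Denominator: 2*22.0907 = 44.1814
dy/dx = 189/44.1814 = 4.2778

4.2778


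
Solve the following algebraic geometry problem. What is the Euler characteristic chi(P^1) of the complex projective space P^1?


The complex projective space P^1 has one cell in each even real dimension 0, 2, ..., 2.
The cohomology groups are H^{2k}(P^1) = Z for k = 0,...,1, and 0 otherwise.
Euler characteristic = sum of Betti numbers = 1 per even-dimensional cohomology group.
chi(P^1) = 1 + 1 = 2

2


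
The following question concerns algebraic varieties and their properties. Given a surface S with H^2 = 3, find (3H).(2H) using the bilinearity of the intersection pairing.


Using bilinearity of the intersection pairing on a surface S:
(aH).(bH) = ab * (H.H)
We have H^2 = 3.
D.E = (3H).(2H) = 3*2*3
= 6*3
= 18

18


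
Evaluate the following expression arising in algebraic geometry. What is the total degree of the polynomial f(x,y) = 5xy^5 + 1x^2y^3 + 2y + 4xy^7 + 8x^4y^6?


Examine each term for its total degree (sum of exponents).
  Term '5xy^5' has total degree 1+5 = 6.
  Term '1x^2y^3' has total degree 2+3 = 5.
  Term '2y' has total degree 0+1 = 1.
  Term '4xy^7' has total degree 1+7 = 8.
  Term '8x^4y^6' has total degree 4+6 = 10.
The maximum total degree among all terms is 10.

10


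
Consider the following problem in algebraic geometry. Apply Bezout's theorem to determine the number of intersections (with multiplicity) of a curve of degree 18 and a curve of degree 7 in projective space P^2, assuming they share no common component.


Bezout's theorem states the intersection count equals the product of degrees.
Intersection count = 18 * 7 = 126

126


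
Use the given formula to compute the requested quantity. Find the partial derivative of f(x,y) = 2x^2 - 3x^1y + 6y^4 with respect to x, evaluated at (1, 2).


df/dx = 2*2*x^1 + 1*(-3)*x^0*y
At (1,2): 2*2*1^1 + 1*(-3)*1^0*2
= 4 - 6
= -2

-2


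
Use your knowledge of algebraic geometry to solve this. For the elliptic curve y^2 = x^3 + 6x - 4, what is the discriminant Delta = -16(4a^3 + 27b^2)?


Compute each component:
4a^3 = 4*6^3 = 4*216 = 864
27b^2 = 27*(-4)^2 = 27*16 = 432
4a^3 + 27b^2 = 864 + 432 = 1296
Delta = -16*1296 = -20736

-20736


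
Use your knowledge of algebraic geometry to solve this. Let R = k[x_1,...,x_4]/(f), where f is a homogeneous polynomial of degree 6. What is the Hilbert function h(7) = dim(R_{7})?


For R = k[x_1,...,x_n]/(f) with f homogeneous of degree e:
The Hilbert series is (1 - t^e)/(1 - t)^n.
So h(d) = C(d+n-1, n-1) - C(d-e+n-1, n-1) for d >= e.
With n=4, e=6, d=7:
C(7+4-1, 4-1) = C(10, 3) = 120
C(7-6+4-1, 4-1) = C(4, 3) = 4
h(7) = 120 - 4 = 116

116


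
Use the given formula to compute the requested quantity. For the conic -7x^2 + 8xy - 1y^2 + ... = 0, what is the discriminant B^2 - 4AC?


The discriminant of a conic Ax^2 + Bxy + Cy^2 + ... = 0 is B^2 - 4AC.
B^2 = 8^2 = 64
4AC = 4*(-7)*(-1) = 28
Discriminant = 64 - 28 = 36

36


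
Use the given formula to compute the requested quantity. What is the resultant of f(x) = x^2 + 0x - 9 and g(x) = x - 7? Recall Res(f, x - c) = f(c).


For Res(f, x - c), we evaluate f at x = c.
f(7) = 7^2 + 0*7 - 9
= 49 + 0 - 9
= 49 - 9 = 40
Res(f, g) = 40

40


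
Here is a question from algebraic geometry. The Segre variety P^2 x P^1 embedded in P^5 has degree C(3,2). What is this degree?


The degree of the Segre variety P^2 x P^1 is C(m+n, m).
= C(3, 2)
= 3

3


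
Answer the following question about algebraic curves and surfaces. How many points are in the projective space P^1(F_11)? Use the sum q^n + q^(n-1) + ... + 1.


P^1(F_11) has (q^(n+1) - 1)/(q - 1) points.
= 11^1 + 11^0
= 11 + 1
= 12

12


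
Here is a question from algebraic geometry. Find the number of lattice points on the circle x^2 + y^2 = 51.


Systematically check integer values of x where x^2 <= 51.
For each valid x, check if 51 - x^2 is a perfect square.
Total integer solutions found: 0

0


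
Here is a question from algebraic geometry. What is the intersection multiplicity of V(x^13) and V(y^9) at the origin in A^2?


The intersection multiplicity of V(x^a) and V(y^b) at the origin is:
I(O; V(x^13), V(y^9)) = dim_k(k[x,y]/(x^13, y^9))
A basis for k[x,y]/(x^13, y^9) is the set of monomials x^i * y^j
where 0 <= i < 13 and 0 <= j < 9.
The number of such monomials is 13 * 9 = 117

117


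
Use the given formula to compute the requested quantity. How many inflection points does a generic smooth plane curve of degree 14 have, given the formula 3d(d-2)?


For a general smooth plane curve C of degree d, the inflection points are
the intersection of C with its Hessian curve, which has degree 3(d-2).
By Bezout, the total intersection number is d * 3(d-2) = 14 * 36 = 504.
For a general curve every flex is ordinary, so each contributes
multiplicity 1 to C·Hess(C), and the number of distinct inflection
points is 3d(d-2).
Inflection points = 3*14*(14-2) = 3*14*12 = 504

504


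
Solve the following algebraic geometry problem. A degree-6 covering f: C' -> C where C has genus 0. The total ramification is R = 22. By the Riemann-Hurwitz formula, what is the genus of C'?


Riemann-Hurwitz formula: 2g' - 2 = d(2g - 2) + R
Given: d = 6, g = 0, R = 22
2g' - 2 = 6*(2*0 - 2) + 22
2g' - 2 = 6*(-2) + 22
2g' - 2 = -12 + 22 = 10
2g' = 12
g' = 6

6


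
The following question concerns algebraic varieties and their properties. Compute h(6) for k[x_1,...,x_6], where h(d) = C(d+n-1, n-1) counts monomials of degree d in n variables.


The Hilbert function for the polynomial ring in 6 variables is:
h(d) = C(d+n-1, n-1)
h(6) = C(6+6-1, 6-1) = C(11, 5)
= 11! / (5! * 6!)
= 462

462


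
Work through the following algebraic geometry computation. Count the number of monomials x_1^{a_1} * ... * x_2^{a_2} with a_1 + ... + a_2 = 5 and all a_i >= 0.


The number of degree-5 monomials in 2 variables is C(d+n-1, n-1).
= C(5+2-1, 2-1) = C(6, 1)
= 6

6


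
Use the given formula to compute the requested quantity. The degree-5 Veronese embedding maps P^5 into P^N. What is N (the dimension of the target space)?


The Veronese embedding v_d: P^n -> P^N maps each point to all
degree-d monomials in n+1 homogeneous coordinates.
N = C(n+d, d) - 1
N = C(5+5, 5) - 1
N = C(10, 5) - 1
C(10, 5) = 252
N = 252 - 1 = 251

251


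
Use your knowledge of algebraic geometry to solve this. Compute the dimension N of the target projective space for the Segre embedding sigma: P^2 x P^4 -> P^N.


The Segre embedding maps P^m x P^n into P^N via
all products of coordinates from each factor.
N = (m+1)(n+1) - 1
N = (2+1)(4+1) - 1
N = 3*5 - 1
N = 15 - 1 = 14

14


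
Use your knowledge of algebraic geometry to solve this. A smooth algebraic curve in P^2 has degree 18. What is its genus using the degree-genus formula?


Using the genus formula for smooth plane curves:
g = (d-1)(d-2)/2
g = (18-1)(18-2)/2
g = 17*16/2
g = 272/2 = 136

136


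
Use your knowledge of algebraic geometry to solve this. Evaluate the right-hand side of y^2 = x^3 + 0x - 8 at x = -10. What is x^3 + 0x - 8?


Compute x^3 + 0x - 8 at x = -10:
x^3 = (-10)^3 = -1000
0*x = 0*(-10) = 0
Sum: -1000 + 0 - 8 = -1008

-1008


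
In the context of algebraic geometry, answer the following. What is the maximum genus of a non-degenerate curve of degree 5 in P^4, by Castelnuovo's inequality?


Castelnuovo's bound: write d - 1 = m(r-1) + epsilon with 0 <= epsilon < r-1.
d - 1 = 5 - 1 = 4
r - 1 = 4 - 1 = 3
4 = 1*3 + 1, so m = 1, epsilon = 1
pi(d, r) = m(m-1)(r-1)/2 + m*epsilon
= 1*0*3/2 + 1*1
= 0/2 + 1
= 0 + 1 = 1

1


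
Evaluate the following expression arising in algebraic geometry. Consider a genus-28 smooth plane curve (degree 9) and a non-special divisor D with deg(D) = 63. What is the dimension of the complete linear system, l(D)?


First, compute the genus of a smooth plane curve of degree 9:
g = (d-1)(d-2)/2 = (9-1)(9-2)/2 = 28
For a non-special divisor D (i.e., h^1(D) = 0), Riemann-Roch gives:
l(D) = deg(D) - g + 1
Since deg(D) = 63 >= 2g - 1 = 55, D is non-special.
l(D) = 63 - 28 + 1 = 36

36


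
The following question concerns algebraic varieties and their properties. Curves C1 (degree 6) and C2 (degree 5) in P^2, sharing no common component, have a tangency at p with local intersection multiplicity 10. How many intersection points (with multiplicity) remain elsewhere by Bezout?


By Bezout's theorem, the total intersection number is d1 * d2.
Total = 6 * 5 = 30
Intersection multiplicity at p = 10
Remaining intersections = 30 - 10 = 20

20


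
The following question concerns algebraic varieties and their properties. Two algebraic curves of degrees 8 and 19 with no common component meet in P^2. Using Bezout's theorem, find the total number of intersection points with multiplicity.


Bezout's theorem states the intersection count equals the product of degrees.
Intersection count = 8 * 19 = 152

152


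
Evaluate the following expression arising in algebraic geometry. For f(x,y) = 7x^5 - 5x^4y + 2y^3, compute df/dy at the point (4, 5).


df/dy = (-5)*x^4 + 3*2*y^2
At (4,5): (-5)*4^4 + 3*2*5^2
= -1280 + 150
= -1130

-1130


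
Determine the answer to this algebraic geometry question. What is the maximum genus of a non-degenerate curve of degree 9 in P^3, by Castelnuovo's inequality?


Castelnuovo's bound: write d - 1 = m(r-1) + epsilon with 0 <= epsilon < r-1.
d - 1 = 9 - 1 = 8
r - 1 = 3 - 1 = 2
8 = 4*2 + 0, so m = 4, epsilon = 0
pi(d, r) = m(m-1)(r-1)/2 + m*epsilon
= 4*3*2/2 + 4*0
= 24/2 + 0
= 12 + 0 = 12

12


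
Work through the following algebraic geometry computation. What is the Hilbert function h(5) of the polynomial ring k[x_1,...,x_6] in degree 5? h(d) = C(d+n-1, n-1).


The Hilbert function for the polynomial ring in 6 variables is:
h(d) = C(d+n-1, n-1)
h(5) = C(5+6-1, 6-1) = C(10, 5)
= 10! / (5! * 5!)
= 252

252


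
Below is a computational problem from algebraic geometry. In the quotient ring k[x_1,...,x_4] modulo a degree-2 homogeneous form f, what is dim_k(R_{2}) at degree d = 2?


For R = k[x_1,...,x_n]/(f) with f homogeneous of degree e:
The Hilbert series is (1 - t^e)/(1 - t)^n.
So h(d) = C(d+n-1, n-1) - C(d-e+n-1, n-1) for d >= e.
With n=4, e=2, d=2:
C(2+4-1, 4-1) = C(5, 3) = 10
C(2-2+4-1, 4-1) = C(3, 3) = 1
h(2) = 10 - 1 = 9

9


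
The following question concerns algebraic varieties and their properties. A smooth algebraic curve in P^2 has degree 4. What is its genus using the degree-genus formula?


Using the genus formula for smooth plane curves:
g = (d-1)(d-2)/2
g = (4-1)(4-2)/2
g = 3*2/2
g = 6/2 = 3

3


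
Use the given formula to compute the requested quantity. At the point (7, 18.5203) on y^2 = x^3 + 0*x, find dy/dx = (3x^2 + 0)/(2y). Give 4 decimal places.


Using implicit differentiation of y^2 = x^3 + 0*x:
2y * dy/dx = 3x^2 + 0
dy/dx = (3x^2 + 0)/(2y)
Numerator: 3*7^2 + 0 = 147
Denominator: 2*18.5203 = 37.0406
dy/dx = 147/37.0406 = 3.9686

3.9686


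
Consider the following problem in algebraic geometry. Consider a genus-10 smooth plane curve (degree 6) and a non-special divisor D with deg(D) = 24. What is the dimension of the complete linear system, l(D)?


First, compute the genus of a smooth plane curve of degree 6:
g = (d-1)(d-2)/2 = (6-1)(6-2)/2 = 10
For a non-special divisor D (i.e., h^1(D) = 0), Riemann-Roch gives:
l(D) = deg(D) - g + 1
Since deg(D) = 24 >= 2g - 1 = 19, D is non-special.
l(D) = 24 - 10 + 1 = 15

15


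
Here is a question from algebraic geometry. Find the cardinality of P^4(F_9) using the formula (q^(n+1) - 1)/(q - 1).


P^4(F_9) has (q^(n+1) - 1)/(q - 1) points.
= 9^4 + 9^3 + 9^2 + 9^1 + 9^0
= 6561 + 729 + 81 + 9 + 1
= 7381

7381


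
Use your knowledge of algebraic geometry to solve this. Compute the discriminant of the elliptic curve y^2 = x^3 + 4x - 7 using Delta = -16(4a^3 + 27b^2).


Compute each component:
4a^3 = 4*4^3 = 4*64 = 256
27b^2 = 27*(-7)^2 = 27*49 = 1323
4a^3 + 27b^2 = 256 + 1323 = 1579
Delta = -16*1579 = -25264

-25264


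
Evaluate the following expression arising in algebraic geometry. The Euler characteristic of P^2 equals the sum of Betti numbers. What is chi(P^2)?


The complex projective space P^2 has one cell in each even real dimension 0, 2, ..., 4.
The cohomology groups are H^{2k}(P^2) = Z for k = 0,...,2, and 0 otherwise.
Euler characteristic = sum of Betti numbers = 1 per even-dimensional cohomology group.
chi(P^2) = 2 + 1 = 3

3


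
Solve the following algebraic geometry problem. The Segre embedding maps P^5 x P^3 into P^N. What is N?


The Segre embedding maps P^m x P^n into P^N via
all products of coordinates from each factor.
N = (m+1)(n+1) - 1
N = (5+1)(3+1) - 1
N = 6*4 - 1
N = 24 - 1 = 23

23


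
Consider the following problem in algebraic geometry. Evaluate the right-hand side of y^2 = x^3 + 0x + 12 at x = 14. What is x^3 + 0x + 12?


Compute x^3 + 0x + 12 at x = 14:
x^3 = 14^3 = 2744
0*x = 0*14 = 0
Sum: 2744 + 0 + 12 = 2756

2756


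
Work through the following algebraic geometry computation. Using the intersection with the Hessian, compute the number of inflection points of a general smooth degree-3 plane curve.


For a general smooth plane curve C of degree d, the inflection points are
the intersection of C with its Hessian curve, which has degree 3(d-2).
By Bezout, the total intersection number is d * 3(d-2) = 3 * 3 = 9.
For a general curve every flex is ordinary, so each contributes
multiplicity 1 to C·Hess(C), and the number of distinct inflection
points is 3d(d-2).
Inflection points = 3*3*(3-2) = 3*3*1 = 9

9


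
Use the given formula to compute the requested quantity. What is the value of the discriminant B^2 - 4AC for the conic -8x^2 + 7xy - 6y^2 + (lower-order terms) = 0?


The discriminant of a conic Ax^2 + Bxy + Cy^2 + ... = 0 is B^2 - 4AC.
B^2 = 7^2 = 49
4AC = 4*(-8)*(-6) = 192
Discriminant = 49 - 192 = -143

-143


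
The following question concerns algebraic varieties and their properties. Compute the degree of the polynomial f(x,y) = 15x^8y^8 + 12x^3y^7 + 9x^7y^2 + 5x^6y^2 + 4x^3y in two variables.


Examine each term for its total degree (sum of exponents).
  Term '15x^8y^8' has total degree 8+8 = 16.
  Term '12x^3y^7' has total degree 3+7 = 10.
  Term '9x^7y^2' has total degree 7+2 = 9.
  Term '5x^6y^2' has total degree 6+2 = 8.
  Term '4x^3y' has total degree 3+1 = 4.
The maximum total degree among all terms is 16.

16


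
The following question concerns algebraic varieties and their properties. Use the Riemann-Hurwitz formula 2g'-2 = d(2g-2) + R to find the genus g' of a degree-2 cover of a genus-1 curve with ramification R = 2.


Riemann-Hurwitz formula: 2g' - 2 = d(2g - 2) + R
Given: d = 2, g = 1, R = 2
2g' - 2 = 2*(2*1 - 2) + 2
2g' - 2 = 2*0 + 2
2g' - 2 = 0 + 2 = 2
2g' = 4
g' = 2

2


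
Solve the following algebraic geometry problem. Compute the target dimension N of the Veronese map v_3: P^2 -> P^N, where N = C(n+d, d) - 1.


The Veronese embedding v_d: P^n -> P^N maps each point to all
degree-d monomials in n+1 homogeneous coordinates.
N = C(n+d, d) - 1
N = C(2+3, 3) - 1
N = C(5, 3) - 1
C(5, 3) = 10
N = 10 - 1 = 9

9


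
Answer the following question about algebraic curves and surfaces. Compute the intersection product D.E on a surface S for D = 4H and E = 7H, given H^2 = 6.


Using bilinearity of the intersection pairing on a surface S:
(aH).(bH) = ab * (H.H)
We have H^2 = 6.
D.E = (4H).(7H) = 4*7*6
= 28*6
= 168

168


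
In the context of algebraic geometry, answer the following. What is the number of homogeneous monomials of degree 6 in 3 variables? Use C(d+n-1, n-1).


The number of degree-6 monomials in 3 variables is C(d+n-1, n-1).
= C(6+3-1, 3-1) = C(8, 2)
= 28

28


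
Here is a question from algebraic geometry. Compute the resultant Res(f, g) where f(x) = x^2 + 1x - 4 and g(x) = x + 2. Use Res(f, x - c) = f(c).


For Res(f, x - c), we evaluate f at x = c.
f(-2) = (-2)^2 + 1*(-2) - 4
= 4 - 2 - 4
= 2 - 4 = -2
Res(f, g) = -2

-2


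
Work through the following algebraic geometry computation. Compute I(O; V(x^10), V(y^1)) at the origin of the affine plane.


The intersection multiplicity of V(x^a) and V(y^b) at the origin is:
I(O; V(x^10), V(y^1)) = dim_k(k[x,y]/(x^10, y^1))
A basis for k[x,y]/(x^10, y^1) is the set of monomials x^i * y^j
where 0 <= i < 10 and 0 <= j < 1.
The number of such monomials is 10 * 1 = 10

10


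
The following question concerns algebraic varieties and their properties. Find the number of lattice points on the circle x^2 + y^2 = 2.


Systematically check integer values of x where x^2 <= 2.
For each valid x, check if 2 - x^2 is a perfect square.
x=1: 2 - 1 = 1, sqrt = 1 (valid)
Total integer solutions found: 4

4


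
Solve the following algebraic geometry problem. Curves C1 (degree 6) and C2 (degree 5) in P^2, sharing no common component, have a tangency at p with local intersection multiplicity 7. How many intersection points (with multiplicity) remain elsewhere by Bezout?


By Bezout's theorem, the total intersection number is d1 * d2.
Total = 6 * 5 = 30
Intersection multiplicity at p = 7
Remaining intersections = 30 - 7 = 23

23


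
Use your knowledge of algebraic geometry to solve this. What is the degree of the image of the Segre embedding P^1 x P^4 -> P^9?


The degree of the Segre variety P^1 x P^4 is C(m+n, m).
= C(5, 1)
= 5

5


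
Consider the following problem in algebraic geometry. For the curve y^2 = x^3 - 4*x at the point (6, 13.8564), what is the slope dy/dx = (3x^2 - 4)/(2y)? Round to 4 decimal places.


Using implicit differentiation of y^2 = x^3 - 4*x:
2y * dy/dx = 3x^2 - 4
dy/dx = (3x^2 - 4)/(2y)
Numerator: 3*6^2 - 4 = 104
Denominator: 2*13.8564 = 27.7128
dy/dx = 104/27.7128 = 3.7528

3.7528


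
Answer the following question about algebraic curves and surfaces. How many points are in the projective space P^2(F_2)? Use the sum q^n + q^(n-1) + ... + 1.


P^2(F_2) has (q^(n+1) - 1)/(q - 1) points.
= 2^2 + 2^1 + 2^0
= 4 + 2 + 1
= 7

7


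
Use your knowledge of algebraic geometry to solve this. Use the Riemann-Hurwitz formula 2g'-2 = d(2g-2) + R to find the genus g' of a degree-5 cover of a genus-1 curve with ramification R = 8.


Riemann-Hurwitz formula: 2g' - 2 = d(2g - 2) + R
Given: d = 5, g = 1, R = 8
2g' - 2 = 5*(2*1 - 2) + 8
2g' - 2 = 5*0 + 8
2g' - 2 = 0 + 8 = 8
2g' = 10
g' = 5

5


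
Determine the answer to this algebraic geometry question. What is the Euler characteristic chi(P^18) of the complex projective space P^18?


The complex projective space P^18 has one cell in each even real dimension 0, 2, ..., 36.
The cohomology groups are H^{2k}(P^18) = Z for k = 0,...,18, and 0 otherwise.
Euler characteristic = sum of Betti numbers = 1 per even-dimensional cohomology group.
chi(P^18) = 18 + 1 = 19

19


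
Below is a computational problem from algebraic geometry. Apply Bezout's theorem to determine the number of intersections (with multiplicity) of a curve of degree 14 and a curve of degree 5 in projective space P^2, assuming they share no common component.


Bezout's theorem states the intersection count equals the product of degrees.
Intersection count = 14 * 5 = 70

70


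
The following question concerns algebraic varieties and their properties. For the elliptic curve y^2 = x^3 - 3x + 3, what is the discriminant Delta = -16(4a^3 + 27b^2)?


Compute each component:
4a^3 = 4*(-3)^3 = 4*(-27) = -108
27b^2 = 27*3^2 = 27*9 = 243
4a^3 + 27b^2 = -108 + 243 = 135
Delta = -16*135 = -2160

-2160


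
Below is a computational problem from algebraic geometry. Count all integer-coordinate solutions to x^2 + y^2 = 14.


Systematically check integer values of x where x^2 <= 14.
For each valid x, check if 14 - x^2 is a perfect square.
Total integer solutions found: 0

0


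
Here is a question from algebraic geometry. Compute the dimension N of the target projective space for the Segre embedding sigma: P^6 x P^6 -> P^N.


The Segre embedding maps P^m x P^n into P^N via
all products of coordinates from each factor.
N = (m+1)(n+1) - 1
N = (6+1)(6+1) - 1
N = 7*7 - 1
N = 49 - 1 = 48

48


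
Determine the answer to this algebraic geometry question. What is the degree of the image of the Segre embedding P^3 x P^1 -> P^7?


The degree of the Segre variety P^3 x P^1 is C(m+n, m).
= C(4, 3)
= 4

4


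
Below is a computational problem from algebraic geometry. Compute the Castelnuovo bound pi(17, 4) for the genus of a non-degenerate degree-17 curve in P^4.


Castelnuovo's bound: write d - 1 = m(r-1) + epsilon with 0 <= epsilon < r-1.
d - 1 = 17 - 1 = 16
r - 1 = 4 - 1 = 3
16 = 5*3 + 1, so m = 5, epsilon = 1
pi(d, r) = m(m-1)(r-1)/2 + m*epsilon
= 5*4*3/2 + 5*1
= 60/2 + 5
= 30 + 5 = 35

35


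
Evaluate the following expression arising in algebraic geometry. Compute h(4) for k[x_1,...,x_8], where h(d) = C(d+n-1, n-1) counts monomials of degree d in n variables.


The Hilbert function for the polynomial ring in 8 variables is:
h(d) = C(d+n-1, n-1)
h(4) = C(4+8-1, 8-1) = C(11, 7)
= 11! / (7! * 4!)
= 330

330


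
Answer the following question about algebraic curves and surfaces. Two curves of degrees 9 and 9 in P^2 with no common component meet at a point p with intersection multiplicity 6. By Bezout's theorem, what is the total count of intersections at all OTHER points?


By Bezout's theorem, the total intersection number is d1 * d2.
Total = 9 * 9 = 81
Intersection multiplicity at p = 6
Remaining intersections = 81 - 6 = 75

75


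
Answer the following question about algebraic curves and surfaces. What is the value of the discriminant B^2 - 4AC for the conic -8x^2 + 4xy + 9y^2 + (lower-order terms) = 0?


The discriminant of a conic Ax^2 + Bxy + Cy^2 + ... = 0 is B^2 - 4AC.
B^2 = 4^2 = 16
4AC = 4*(-8)*9 = -288
Discriminant = 16 + 288 = 304

304


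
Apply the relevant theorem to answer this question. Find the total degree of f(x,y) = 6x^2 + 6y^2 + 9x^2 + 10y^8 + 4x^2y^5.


Examine each term for its total degree (sum of exponents).
  Term '6x^2' has total degree 2+0 = 2.
  Term '6y^2' has total degree 0+2 = 2.
  Term '9x^2' has total degree 2+0 = 2.
  Term '10y^8' has total degree 0+8 = 8.
  Term '4x^2y^5' has total degree 2+5 = 7.
The maximum total degree among all terms is 8.

8


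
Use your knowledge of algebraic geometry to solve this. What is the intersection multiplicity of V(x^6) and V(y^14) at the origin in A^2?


The intersection multiplicity of V(x^a) and V(y^b) at the origin is:
I(O; V(x^6), V(y^14)) = dim_k(k[x,y]/(x^6, y^14))
A basis for k[x,y]/(x^6, y^14) is the set of monomials x^i * y^j
where 0 <= i < 6 and 0 <= j < 14.
The number of such monomials is 6 * 14 = 84

84


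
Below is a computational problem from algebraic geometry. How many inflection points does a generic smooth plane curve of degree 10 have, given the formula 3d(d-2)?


For a general smooth plane curve C of degree d, the inflection points are
the intersection of C with its Hessian curve, which has degree 3(d-2).
By Bezout, the total intersection number is d * 3(d-2) = 10 * 24 = 240.
For a general curve every flex is ordinary, so each contributes
multiplicity 1 to C·Hess(C), and the number of distinct inflection
points is 3d(d-2).
Inflection points = 3*10*(10-2) = 3*10*8 = 240

240


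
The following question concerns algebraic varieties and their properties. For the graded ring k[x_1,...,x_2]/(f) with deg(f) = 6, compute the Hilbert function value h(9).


For R = k[x_1,...,x_n]/(f) with f homogeneous of degree e:
The Hilbert series is (1 - t^e)/(1 - t)^n.
So h(d) = C(d+n-1, n-1) - C(d-e+n-1, n-1) for d >= e.
With n=2, e=6, d=9:
C(9+2-1, 2-1) = C(10, 1) = 10
C(9-6+2-1, 2-1) = C(4, 1) = 4
h(9) = 10 - 4 = 6

6


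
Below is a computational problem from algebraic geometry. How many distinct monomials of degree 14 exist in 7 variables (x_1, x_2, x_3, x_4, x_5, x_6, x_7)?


The number of degree-14 monomials in 7 variables is C(d+n-1, n-1).
= C(14+7-1, 7-1) = C(20, 6)
= 38760

38760


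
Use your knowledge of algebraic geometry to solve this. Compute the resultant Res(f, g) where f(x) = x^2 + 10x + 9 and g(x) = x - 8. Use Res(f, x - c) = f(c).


For Res(f, x - c), we evaluate f at x = c.
f(8) = 8^2 + 10*8 + 9
= 64 + 80 + 9
= 144 + 9 = 153
Res(f, g) = 153

153


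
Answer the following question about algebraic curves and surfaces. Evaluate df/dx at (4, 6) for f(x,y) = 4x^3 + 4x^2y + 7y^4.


df/dx = 3*4*x^2 + 2*4*x^1*y
At (4,6): 3*4*4^2 + 2*4*4^1*6
= 192 + 192
= 384

384


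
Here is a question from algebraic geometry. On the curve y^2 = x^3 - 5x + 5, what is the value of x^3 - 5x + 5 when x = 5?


Compute x^3 - 5x + 5 at x = 5:
x^3 = 5^3 = 125
(-5)*x = (-5)*5 = -25
Sum: 125 - 25 + 5 = 105

105


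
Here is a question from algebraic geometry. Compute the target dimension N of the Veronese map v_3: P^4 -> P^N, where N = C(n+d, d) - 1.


The Veronese embedding v_d: P^n -> P^N maps each point to all
degree-d monomials in n+1 homogeneous coordinates.
N = C(n+d, d) - 1
N = C(4+3, 3) - 1
N = C(7, 3) - 1
C(7, 3) = 35
N = 35 - 1 = 34

34


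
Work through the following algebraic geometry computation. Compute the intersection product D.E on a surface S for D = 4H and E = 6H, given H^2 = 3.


Using bilinearity of the intersection pairing on a surface S:
(aH).(bH) = ab * (H.H)
We have H^2 = 3.
D.E = (4H).(6H) = 4*6*3
= 24*3
= 72

72


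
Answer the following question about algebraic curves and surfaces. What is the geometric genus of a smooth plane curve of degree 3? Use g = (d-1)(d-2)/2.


Using the genus formula for smooth plane curves:
g = (d-1)(d-2)/2
g = (3-1)(3-2)/2
g = 2*1/2
g = 2/2 = 1

1


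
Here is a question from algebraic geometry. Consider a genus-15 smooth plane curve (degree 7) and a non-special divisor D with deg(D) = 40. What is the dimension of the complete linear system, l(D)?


First, compute the genus of a smooth plane curve of degree 7:
g = (d-1)(d-2)/2 = (7-1)(7-2)/2 = 15
For a non-special divisor D (i.e., h^1(D) = 0), Riemann-Roch gives:
l(D) = deg(D) - g + 1
Since deg(D) = 40 >= 2g - 1 = 29, D is non-special.
l(D) = 40 - 15 + 1 = 26

26


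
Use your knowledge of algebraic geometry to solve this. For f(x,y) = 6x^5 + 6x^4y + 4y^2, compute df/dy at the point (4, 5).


df/dy = 6*x^4 + 2*4*y^1
At (4,5): 6*4^4 + 2*4*5^1
= 1536 + 40
= 1576

1576


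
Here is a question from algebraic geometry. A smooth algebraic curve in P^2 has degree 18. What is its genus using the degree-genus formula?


Using the genus formula for smooth plane curves:
g = (d-1)(d-2)/2
g = (18-1)(18-2)/2
g = 17*16/2
g = 272/2 = 136

136


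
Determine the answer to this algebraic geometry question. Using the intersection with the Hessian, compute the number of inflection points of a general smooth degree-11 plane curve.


For a general smooth plane curve C of degree d, the inflection points are
the intersection of C with its Hessian curve, which has degree 3(d-2).
By Bezout, the total intersection number is d * 3(d-2) = 11 * 27 = 297.
For a general curve every flex is ordinary, so each contributes
multiplicity 1 to C·Hess(C), and the number of distinct inflection
points is 3d(d-2).
Inflection points = 3*11*(11-2) = 3*11*9 = 297

297


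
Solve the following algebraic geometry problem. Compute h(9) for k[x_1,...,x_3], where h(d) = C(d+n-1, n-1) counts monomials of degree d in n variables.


The Hilbert function for the polynomial ring in 3 variables is:
h(d) = C(d+n-1, n-1)
h(9) = C(9+3-1, 3-1) = C(11, 2)
= 11! / (2! * 9!)
= 55

55


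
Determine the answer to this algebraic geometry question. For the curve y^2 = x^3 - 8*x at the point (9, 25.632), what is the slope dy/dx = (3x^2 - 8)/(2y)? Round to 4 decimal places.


Using implicit differentiation of y^2 = x^3 - 8*x:
2y * dy/dx = 3x^2 - 8
dy/dx = (3x^2 - 8)/(2y)
Numerator: 3*9^2 - 8 = 235
Denominator: 2*25.632 = 51.264
dy/dx = 235/51.264 = 4.5841

4.5841


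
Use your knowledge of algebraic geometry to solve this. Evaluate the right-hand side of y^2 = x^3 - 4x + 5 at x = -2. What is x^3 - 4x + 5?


Compute x^3 - 4x + 5 at x = -2:
x^3 = (-2)^3 = -8
(-4)*x = (-4)*(-2) = 8
Sum: -8 + 8 + 5 = 5

5


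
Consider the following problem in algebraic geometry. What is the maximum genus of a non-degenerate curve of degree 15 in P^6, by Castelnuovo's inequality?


Castelnuovo's bound: write d - 1 = m(r-1) + epsilon with 0 <= epsilon < r-1.
d - 1 = 15 - 1 = 14
r - 1 = 6 - 1 = 5
14 = 2*5 + 4, so m = 2, epsilon = 4
pi(d, r) = m(m-1)(r-1)/2 + m*epsilon
= 2*1*5/2 + 2*4
= 10/2 + 8
= 5 + 8 = 13

13


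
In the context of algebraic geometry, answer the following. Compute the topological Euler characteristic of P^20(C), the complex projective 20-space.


The complex projective space P^20 has one cell in each even real dimension 0, 2, ..., 40.
The cohomology groups are H^{2k}(P^20) = Z for k = 0,...,20, and 0 otherwise.
Euler characteristic = sum of Betti numbers = 1 per even-dimensional cohomology group.
chi(P^20) = 20 + 1 = 21

21


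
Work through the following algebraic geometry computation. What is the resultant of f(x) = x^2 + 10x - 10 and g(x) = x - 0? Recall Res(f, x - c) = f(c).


For Res(f, x - c), we evaluate f at x = c.
f(0) = 0^2 + 10*0 - 10
= 0 + 0 - 10
= 0 - 10 = -10
Res(f, g) = -10

-10


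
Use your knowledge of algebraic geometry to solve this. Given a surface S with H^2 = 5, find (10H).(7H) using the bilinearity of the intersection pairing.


Using bilinearity of the intersection pairing on a surface S:
(aH).(bH) = ab * (H.H)
We have H^2 = 5.
D.E = (10H).(7H) = 10*7*5
= 70*5
= 350

350


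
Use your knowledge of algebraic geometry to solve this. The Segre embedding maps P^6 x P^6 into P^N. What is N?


The Segre embedding maps P^m x P^n into P^N via
all products of coordinates from each factor.
N = (m+1)(n+1) - 1
N = (6+1)(6+1) - 1
N = 7*7 - 1
N = 49 - 1 = 48

48


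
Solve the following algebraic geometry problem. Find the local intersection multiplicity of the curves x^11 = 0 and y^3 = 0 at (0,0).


The intersection multiplicity of V(x^a) and V(y^b) at the origin is:
I(O; V(x^11), V(y^3)) = dim_k(k[x,y]/(x^11, y^3))
A basis for k[x,y]/(x^11, y^3) is the set of monomials x^i * y^j
where 0 <= i < 11 and 0 <= j < 3.
The number of such monomials is 11 * 3 = 33

33
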